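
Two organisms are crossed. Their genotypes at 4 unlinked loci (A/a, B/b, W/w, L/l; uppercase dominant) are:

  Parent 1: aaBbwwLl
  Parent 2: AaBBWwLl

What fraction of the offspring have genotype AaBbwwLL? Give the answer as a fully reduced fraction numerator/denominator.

aaBbwwLl gametes: aBwL×4, aBwl×4, abwL×4, abwl×4
AaBBWwLl gametes: ABWL×2, ABWl×2, ABwL×2, ABwl×2, aBWL×2, aBWl×2, aBwL×2, aBwl×2
aaBbwwLl×AaBBWwLl grid (16·16=256): AaBBWwLL=8 AaBBWwLl=16 AaBBWwll=8 AaBBwwLL=8 AaBBwwLl=16 AaBBwwll=8 AaBbWwLL=8 AaBbWwLl=16 AaBbWwll=8 AaBbwwLL=8 AaBbwwLl=16 AaBbwwll=8 aaBBWwLL=8 aaBBWwLl=16 aaBBWwll=8 aaBBwwLL=8 aaBBwwLl=16 aaBBwwll=8 aaBbWwLL=8 aaBbWwLl=16 aaBbWwll=8 aaBbwwLL=8 aaBbwwLl=16 aaBbwwll=8
AaBbwwLL hits 8/256; gcd=8; 8÷8/256÷8 = 1/32

P(AaBbwwLL) = 1/32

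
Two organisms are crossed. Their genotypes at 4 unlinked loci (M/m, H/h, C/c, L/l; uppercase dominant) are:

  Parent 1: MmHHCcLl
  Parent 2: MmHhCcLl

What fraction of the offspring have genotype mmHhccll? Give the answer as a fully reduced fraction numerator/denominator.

P(mmHhccll) = 1/128

MmHHCcLl gametes: MHCL×2, MHCl×2, MHcL×2, MHcl×2, mHCL×2, mHCl×2, mHcL×2, mHcl×2
MmHhCcLl gametes: MHCL×1, MHCl×1, MHcL×1, MHcl×1, MhCL×1, MhCl×1, MhcL×1, Mhcl×1, mHCL×1, mHCl×1, mHcL×1, mHcl×1, mhCL×1, mhCl×1, mhcL×1, mhcl×1
MmHHCcLl×MmHhCcLl grid (16·16=256): MMHHCCLL=2 MMHHCCLl=4 MMHHCCll=2 MMHHCcLL=4 MMHHCcLl=8 MMHHCcll=4 MMHHccLL=2 MMHHccLl=4 MMHHccll=2 MMHhCCLL=2 MMHhCCLl=4 MMHhCCll=2 MMHhCcLL=4 MMHhCcLl=8 MMHhCcll=4 MMHhccLL=2 MMHhccLl=4 MMHhccll=2 MmHHCCLL=4 MmHHCCLl=8 MmHHCCll=4 MmHHCcLL=8 MmHHCcLl=16 MmHHCcll=8 MmHHccLL=4 MmHHccLl=8 MmHHccll=4 MmHhCCLL=4 MmHhCCLl=8 MmHhCCll=4 MmHhCcLL=8 MmHhCcLl=16 MmHhCcll=8 MmHhccLL=4 MmHhccLl=8 MmHhccll=4 mmHHCCLL=2 mmHHCCLl=4 mmHHCCll=2 mmHHCcLL=4 mmHHCcLl=8 mmHHCcll=4 mmHHccLL=2 mmHHccLl=4 mmHHccll=2 mmHhCCLL=2 mmHhCCLl=4 mmHhCCll=2 mmHhCcLL=4 mmHhCcLl=8 mmHhCcll=4 mmHhccLL=2 mmHhccLl=4 mmHhccll=2
mmHhccll hits 2/256; gcd=2; 2÷2/256÷2 = 1/128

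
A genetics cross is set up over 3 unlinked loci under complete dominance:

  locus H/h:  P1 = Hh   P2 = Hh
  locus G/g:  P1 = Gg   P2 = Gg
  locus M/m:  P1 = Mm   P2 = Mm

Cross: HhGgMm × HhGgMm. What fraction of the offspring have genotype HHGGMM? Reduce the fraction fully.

HhGgMm gametes: HGM×1, HGm×1, HgM×1, Hgm×1, hGM×1, hGm×1, hgM×1, hgm×1
HhGgMm gametes: HGM×1, HGm×1, HgM×1, Hgm×1, hGM×1, hGm×1, hgM×1, hgm×1
HhGgMm×HhGgMm grid (8·8=64): HHGGMM=1 HHGGMm=2 HHGGmm=1 HHGgMM=2 HHGgMm=4 HHGgmm=2 HHggMM=1 HHggMm=2 HHggmm=1 HhGGMM=2 HhGGMm=4 HhGGmm=2 HhGgMM=4 HhGgMm=8 HhGgmm=4 HhggMM=2 HhggMm=4 Hhggmm=2 hhGGMM=1 hhGGMm=2 hhGGmm=1 hhGgMM=2 hhGgMm=4 hhGgmm=2 hhggMM=1 hhggMm=2 hhggmm=1
HHGGMM hits 1/64; gcd=1; 1÷1/64÷1 = 1/64

P(HHGGMM) = 1/64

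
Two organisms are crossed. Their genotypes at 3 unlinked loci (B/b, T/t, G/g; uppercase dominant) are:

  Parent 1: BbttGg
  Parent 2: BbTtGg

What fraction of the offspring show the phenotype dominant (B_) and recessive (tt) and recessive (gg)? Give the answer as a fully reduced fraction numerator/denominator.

BbttGg gametes: BtG×2, Btg×2, btG×2, btg×2
BbTtGg gametes: BTG×1, BTg×1, BtG×1, Btg×1, bTG×1, bTg×1, btG×1, btg×1
BbttGg×BbTtGg grid (8·8=64): BBTtGG=2 BBTtGg=4 BBTtgg=2 BBttGG=2 BBttGg=4 BBttgg=2 BbTtGG=4 BbTtGg=8 BbTtgg=4 BbttGG=4 BbttGg=8 Bbttgg=4 bbTtGG=2 bbTtGg=4 bbTtgg=2 bbttGG=2 bbttGg=4 bbttgg=2
B_ tt gg hits 6/64; gcd=2; 6÷2/64÷2 = 3/32

P(B_ tt gg) = 3/32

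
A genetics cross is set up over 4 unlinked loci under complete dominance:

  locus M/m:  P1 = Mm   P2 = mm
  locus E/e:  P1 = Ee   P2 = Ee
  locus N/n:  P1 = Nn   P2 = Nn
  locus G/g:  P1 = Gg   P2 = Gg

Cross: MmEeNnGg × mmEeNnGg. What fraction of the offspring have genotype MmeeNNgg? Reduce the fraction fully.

MmEeNnGg gametes: MENG×1, MENg×1, MEnG×1, MEng×1, MeNG×1, MeNg×1, MenG×1, Meng×1, mENG×1, mENg×1, mEnG×1, mEng×1, meNG×1, meNg×1, menG×1, meng×1
mmEeNnGg gametes: mENG×2, mENg×2, mEnG×2, mEng×2, meNG×2, meNg×2, menG×2, meng×2
MmEeNnGg×mmEeNnGg grid (16·16=256): MmEENNGG=2 MmEENNGg=4 MmEENNgg=2 MmEENnGG=4 MmEENnGg=8 MmEENngg=4 MmEEnnGG=2 MmEEnnGg=4 MmEEnngg=2 MmEeNNGG=4 MmEeNNGg=8 MmEeNNgg=4 MmEeNnGG=8 MmEeNnGg=16 MmEeNngg=8 MmEennGG=4 MmEennGg=8 MmEenngg=4 MmeeNNGG=2 MmeeNNGg=4 MmeeNNgg=2 MmeeNnGG=4 MmeeNnGg=8 MmeeNngg=4 MmeennGG=2 MmeennGg=4 Mmeenngg=2 mmEENNGG=2 mmEENNGg=4 mmEENNgg=2 mmEENnGG=4 mmEENnGg=8 mmEENngg=4 mmEEnnGG=2 mmEEnnGg=4 mmEEnngg=2 mmEeNNGG=4 mmEeNNGg=8 mmEeNNgg=4 mmEeNnGG=8 mmEeNnGg=16 mmEeNngg=8 mmEennGG=4 mmEennGg=8 mmEenngg=4 mmeeNNGG=2 mmeeNNGg=4 mmeeNNgg=2 mmeeNnGG=4 mmeeNnGg=8 mmeeNngg=4 mmeennGG=2 mmeennGg=4 mmeenngg=2
MmeeNNgg hits 2/256; gcd=2; 2÷2/256÷2 = 1/128

P(MmeeNNgg) = 1/128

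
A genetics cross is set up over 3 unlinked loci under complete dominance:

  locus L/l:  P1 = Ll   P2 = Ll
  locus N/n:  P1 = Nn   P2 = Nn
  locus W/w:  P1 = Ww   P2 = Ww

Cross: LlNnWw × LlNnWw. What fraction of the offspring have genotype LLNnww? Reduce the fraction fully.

P(LLNnww) = 1/32

LlNnWw gametes: LNW×1, LNw×1, LnW×1, Lnw×1, lNW×1, lNw×1, lnW×1, lnw×1
LlNnWw gametes: LNW×1, LNw×1, LnW×1, Lnw×1, lNW×1, lNw×1, lnW×1, lnw×1
LlNnWw×LlNnWw grid (8·8=64): LLNNWW=1 LLNNWw=2 LLNNww=1 LLNnWW=2 LLNnWw=4 LLNnww=2 LLnnWW=1 LLnnWw=2 LLnnww=1 LlNNWW=2 LlNNWw=4 LlNNww=2 LlNnWW=4 LlNnWw=8 LlNnww=4 LlnnWW=2 LlnnWw=4 Llnnww=2 llNNWW=1 llNNWw=2 llNNww=1 llNnWW=2 llNnWw=4 llNnww=2 llnnWW=1 llnnWw=2 llnnww=1
LLNnww hits 2/64; gcd=2; 2÷2/64÷2 = 1/32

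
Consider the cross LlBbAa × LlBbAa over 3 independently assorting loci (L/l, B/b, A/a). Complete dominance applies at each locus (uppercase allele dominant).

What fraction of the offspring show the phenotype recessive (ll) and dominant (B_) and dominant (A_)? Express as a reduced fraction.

LlBbAa gametes: LBA×1, LBa×1, LbA×1, Lba×1, lBA×1, lBa×1, lbA×1, lba×1
LlBbAa gametes: LBA×1, LBa×1, LbA×1, Lba×1, lBA×1, lBa×1, lbA×1, lba×1
LlBbAa×LlBbAa grid (8·8=64): LLBBAA=1 LLBBAa=2 LLBBaa=1 LLBbAA=2 LLBbAa=4 LLBbaa=2 LLbbAA=1 LLbbAa=2 LLbbaa=1 LlBBAA=2 LlBBAa=4 LlBBaa=2 LlBbAA=4 LlBbAa=8 LlBbaa=4 LlbbAA=2 LlbbAa=4 Llbbaa=2 llBBAA=1 llBBAa=2 llBBaa=1 llBbAA=2 llBbAa=4 llBbaa=2 llbbAA=1 llbbAa=2 llbbaa=1
ll B_ A_ hits 9/64; gcd=1; 9÷1/64÷1 = 9/64

P(ll B_ A_) = 9/64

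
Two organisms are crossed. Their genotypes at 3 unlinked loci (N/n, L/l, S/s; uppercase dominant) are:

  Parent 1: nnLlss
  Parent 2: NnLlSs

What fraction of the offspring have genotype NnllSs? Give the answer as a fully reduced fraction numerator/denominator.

P(NnllSs) = 1/16

nnLlss gametes: nLs×4, nls×4
NnLlSs gametes: NLS×1, NLs×1, NlS×1, Nls×1, nLS×1, nLs×1, nlS×1, nls×1
nnLlss×NnLlSs grid (8·8=64): NnLLSs=4 NnLLss=4 NnLlSs=8 NnLlss=8 NnllSs=4 Nnllss=4 nnLLSs=4 nnLLss=4 nnLlSs=8 nnLlss=8 nnllSs=4 nnllss=4
NnllSs hits 4/64; gcd=4; 4÷4/64÷4 = 1/16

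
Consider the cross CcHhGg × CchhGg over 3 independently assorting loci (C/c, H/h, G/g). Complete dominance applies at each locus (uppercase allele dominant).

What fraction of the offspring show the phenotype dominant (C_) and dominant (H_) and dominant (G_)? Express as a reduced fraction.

P(C_ H_ G_) = 9/32

CcHhGg gametes: CHG×1, CHg×1, ChG×1, Chg×1, cHG×1, cHg×1, chG×1, chg×1
CchhGg gametes: ChG×2, Chg×2, chG×2, chg×2
CcHhGg×CchhGg grid (8·8=64): CCHhGG=2 CCHhGg=4 CCHhgg=2 CChhGG=2 CChhGg=4 CChhgg=2 CcHhGG=4 CcHhGg=8 CcHhgg=4 CchhGG=4 CchhGg=8 Cchhgg=4 ccHhGG=2 ccHhGg=4 ccHhgg=2 cchhGG=2 cchhGg=4 cchhgg=2
C_ H_ G_ hits 18/64; gcd=2; 18÷2/64÷2 = 9/32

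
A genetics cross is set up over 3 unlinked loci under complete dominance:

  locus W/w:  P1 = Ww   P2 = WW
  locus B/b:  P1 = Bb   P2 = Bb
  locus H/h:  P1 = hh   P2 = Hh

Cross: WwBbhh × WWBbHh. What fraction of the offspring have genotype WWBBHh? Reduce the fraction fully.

WwBbhh gametes: WBh×2, Wbh×2, wBh×2, wbh×2
WWBbHh gametes: WBH×2, WBh×2, WbH×2, Wbh×2
WwBbhh×WWBbHh grid (8·8=64): WWBBHh=4 WWBBhh=4 WWBbHh=8 WWBbhh=8 WWbbHh=4 WWbbhh=4 WwBBHh=4 WwBBhh=4 WwBbHh=8 WwBbhh=8 WwbbHh=4 Wwbbhh=4
WWBBHh hits 4/64; gcd=4; 4÷4/64÷4 = 1/16

P(WWBBHh) = 1/16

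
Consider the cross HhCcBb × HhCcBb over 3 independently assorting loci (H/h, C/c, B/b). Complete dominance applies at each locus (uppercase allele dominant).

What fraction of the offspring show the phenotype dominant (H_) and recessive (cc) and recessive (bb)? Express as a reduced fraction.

P(H_ cc bb) = 3/64

HhCcBb gametes: HCB×1, HCb×1, HcB×1, Hcb×1, hCB×1, hCb×1, hcB×1, hcb×1
HhCcBb gametes: HCB×1, HCb×1, HcB×1, Hcb×1, hCB×1, hCb×1, hcB×1, hcb×1
HhCcBb×HhCcBb grid (8·8=64): HHCCBB=1 HHCCBb=2 HHCCbb=1 HHCcBB=2 HHCcBb=4 HHCcbb=2 HHccBB=1 HHccBb=2 HHccbb=1 HhCCBB=2 HhCCBb=4 HhCCbb=2 HhCcBB=4 HhCcBb=8 HhCcbb=4 HhccBB=2 HhccBb=4 Hhccbb=2 hhCCBB=1 hhCCBb=2 hhCCbb=1 hhCcBB=2 hhCcBb=4 hhCcbb=2 hhccBB=1 hhccBb=2 hhccbb=1
H_ cc bb hits 3/64; gcd=1; 3÷1/64÷1 = 3/64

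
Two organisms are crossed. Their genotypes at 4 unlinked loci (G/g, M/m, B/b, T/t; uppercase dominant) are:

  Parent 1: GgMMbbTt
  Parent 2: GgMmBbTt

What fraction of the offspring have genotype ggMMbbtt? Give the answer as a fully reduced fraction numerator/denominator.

P(ggMMbbtt) = 1/64

GgMMbbTt gametes: GMbT×4, GMbt×4, gMbT×4, gMbt×4
GgMmBbTt gametes: GMBT×1, GMBt×1, GMbT×1, GMbt×1, GmBT×1, GmBt×1, GmbT×1, Gmbt×1, gMBT×1, gMBt×1, gMbT×1, gMbt×1, gmBT×1, gmBt×1, gmbT×1, gmbt×1
GgMMbbTt×GgMmBbTt grid (16·16=256): GGMMBbTT=4 GGMMBbTt=8 GGMMBbtt=4 GGMMbbTT=4 GGMMbbTt=8 GGMMbbtt=4 GGMmBbTT=4 GGMmBbTt=8 GGMmBbtt=4 GGMmbbTT=4 GGMmbbTt=8 GGMmbbtt=4 GgMMBbTT=8 GgMMBbTt=16 GgMMBbtt=8 GgMMbbTT=8 GgMMbbTt=16 GgMMbbtt=8 GgMmBbTT=8 GgMmBbTt=16 GgMmBbtt=8 GgMmbbTT=8 GgMmbbTt=16 GgMmbbtt=8 ggMMBbTT=4 ggMMBbTt=8 ggMMBbtt=4 ggMMbbTT=4 ggMMbbTt=8 ggMMbbtt=4 ggMmBbTT=4 ggMmBbTt=8 ggMmBbtt=4 ggMmbbTT=4 ggMmbbTt=8 ggMmbbtt=4
ggMMbbtt hits 4/256; gcd=4; 4÷4/256÷4 = 1/64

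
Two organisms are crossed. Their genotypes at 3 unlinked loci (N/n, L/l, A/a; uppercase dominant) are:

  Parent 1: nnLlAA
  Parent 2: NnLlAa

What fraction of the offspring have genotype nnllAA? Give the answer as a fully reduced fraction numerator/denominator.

nnLlAA gametes: nLA×4, nlA×4
NnLlAa gametes: NLA×1, NLa×1, NlA×1, Nla×1, nLA×1, nLa×1, nlA×1, nla×1
nnLlAA×NnLlAa grid (8·8=64): NnLLAA=4 NnLLAa=4 NnLlAA=8 NnLlAa=8 NnllAA=4 NnllAa=4 nnLLAA=4 nnLLAa=4 nnLlAA=8 nnLlAa=8 nnllAA=4 nnllAa=4
nnllAA hits 4/64; gcd=4; 4÷4/64÷4 = 1/16

P(nnllAA) = 1/16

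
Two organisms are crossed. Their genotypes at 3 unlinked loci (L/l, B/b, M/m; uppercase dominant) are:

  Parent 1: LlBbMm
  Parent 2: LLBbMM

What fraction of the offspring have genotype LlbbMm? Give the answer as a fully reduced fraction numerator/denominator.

LlBbMm gametes: LBM×1, LBm×1, LbM×1, Lbm×1, lBM×1, lBm×1, lbM×1, lbm×1
LLBbMM gametes: LBM×4, LbM×4
LlBbMm×LLBbMM grid (8·8=64): LLBBMM=4 LLBBMm=4 LLBbMM=8 LLBbMm=8 LLbbMM=4 LLbbMm=4 LlBBMM=4 LlBBMm=4 LlBbMM=8 LlBbMm=8 LlbbMM=4 LlbbMm=4
LlbbMm hits 4/64; gcd=4; 4÷4/64÷4 = 1/16

P(LlbbMm) = 1/16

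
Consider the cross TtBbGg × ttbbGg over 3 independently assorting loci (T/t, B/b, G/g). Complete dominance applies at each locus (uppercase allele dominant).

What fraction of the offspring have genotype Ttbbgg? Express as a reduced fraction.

TtBbGg gametes: TBG×1, TBg×1, TbG×1, Tbg×1, tBG×1, tBg×1, tbG×1, tbg×1
ttbbGg gametes: tbG×4, tbg×4
TtBbGg×ttbbGg grid (8·8=64): TtBbGG=4 TtBbGg=8 TtBbgg=4 TtbbGG=4 TtbbGg=8 Ttbbgg=4 ttBbGG=4 ttBbGg=8 ttBbgg=4 ttbbGG=4 ttbbGg=8 ttbbgg=4
Ttbbgg hits 4/64; gcd=4; 4÷4/64÷4 = 1/16

P(Ttbbgg) = 1/16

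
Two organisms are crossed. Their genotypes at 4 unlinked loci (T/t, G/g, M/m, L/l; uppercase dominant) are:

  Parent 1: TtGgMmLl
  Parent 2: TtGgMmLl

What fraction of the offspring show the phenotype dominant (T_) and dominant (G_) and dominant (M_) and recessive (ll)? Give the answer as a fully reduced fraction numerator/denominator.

TtGgMmLl gametes: TGML×1, TGMl×1, TGmL×1, TGml×1, TgML×1, TgMl×1, TgmL×1, Tgml×1, tGML×1, tGMl×1, tGmL×1, tGml×1, tgML×1, tgMl×1, tgmL×1, tgml×1
TtGgMmLl gametes: TGML×1, TGMl×1, TGmL×1, TGml×1, TgML×1, TgMl×1, TgmL×1, Tgml×1, tGML×1, tGMl×1, tGmL×1, tGml×1, tgML×1, tgMl×1, tgmL×1, tgml×1
TtGgMmLl×TtGgMmLl grid (16·16=256): TTGGMMLL=1 TTGGMMLl=2 TTGGMMll=1 TTGGMmLL=2 TTGGMmLl=4 TTGGMmll=2 TTGGmmLL=1 TTGGmmLl=2 TTGGmmll=1 TTGgMMLL=2 TTGgMMLl=4 TTGgMMll=2 TTGgMmLL=4 TTGgMmLl=8 TTGgMmll=4 TTGgmmLL=2 TTGgmmLl=4 TTGgmmll=2 TTggMMLL=1 TTggMMLl=2 TTggMMll=1 TTggMmLL=2 TTggMmLl=4 TTggMmll=2 TTggmmLL=1 TTggmmLl=2 TTggmmll=1 TtGGMMLL=2 TtGGMMLl=4 TtGGMMll=2 TtGGMmLL=4 TtGGMmLl=8 TtGGMmll=4 TtGGmmLL=2 TtGGmmLl=4 TtGGmmll=2 TtGgMMLL=4 TtGgMMLl=8 TtGgMMll=4 TtGgMmLL=8 TtGgMmLl=16 TtGgMmll=8 TtGgmmLL=4 TtGgmmLl=8 TtGgmmll=4 TtggMMLL=2 TtggMMLl=4 TtggMMll=2 TtggMmLL=4 TtggMmLl=8 TtggMmll=4 TtggmmLL=2 TtggmmLl=4 Ttggmmll=2 ttGGMMLL=1 ttGGMMLl=2 ttGGMMll=1 ttGGMmLL=2 ttGGMmLl=4 ttGGMmll=2 ttGGmmLL=1 ttGGmmLl=2 ttGGmmll=1 ttGgMMLL=2 ttGgMMLl=4 ttGgMMll=2 ttGgMmLL=4 ttGgMmLl=8 ttGgMmll=4 ttGgmmLL=2 ttGgmmLl=4 ttGgmmll=2 ttggMMLL=1 ttggMMLl=2 ttggMMll=1 ttggMmLL=2 ttggMmLl=4 ttggMmll=2 ttggmmLL=1 ttggmmLl=2 ttggmmll=1
T_ G_ M_ ll hits 27/256; gcd=1; 27÷1/256÷1 = 27/256

P(T_ G_ M_ ll) = 27/256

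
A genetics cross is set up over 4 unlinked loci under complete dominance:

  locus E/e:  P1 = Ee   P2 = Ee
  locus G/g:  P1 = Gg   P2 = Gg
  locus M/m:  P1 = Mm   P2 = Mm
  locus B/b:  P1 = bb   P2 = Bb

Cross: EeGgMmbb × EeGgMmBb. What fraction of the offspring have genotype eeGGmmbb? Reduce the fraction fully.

EeGgMmbb gametes: EGMb×2, EGmb×2, EgMb×2, Egmb×2, eGMb×2, eGmb×2, egMb×2, egmb×2
EeGgMmBb gametes: EGMB×1, EGMb×1, EGmB×1, EGmb×1, EgMB×1, EgMb×1, EgmB×1, Egmb×1, eGMB×1, eGMb×1, eGmB×1, eGmb×1, egMB×1, egMb×1, egmB×1, egmb×1
EeGgMmbb×EeGgMmBb grid (16·16=256): EEGGMMBb=2 EEGGMMbb=2 EEGGMmBb=4 EEGGMmbb=4 EEGGmmBb=2 EEGGmmbb=2 EEGgMMBb=4 EEGgMMbb=4 EEGgMmBb=8 EEGgMmbb=8 EEGgmmBb=4 EEGgmmbb=4 EEggMMBb=2 EEggMMbb=2 EEggMmBb=4 EEggMmbb=4 EEggmmBb=2 EEggmmbb=2 EeGGMMBb=4 EeGGMMbb=4 EeGGMmBb=8 EeGGMmbb=8 EeGGmmBb=4 EeGGmmbb=4 EeGgMMBb=8 EeGgMMbb=8 EeGgMmBb=16 EeGgMmbb=16 EeGgmmBb=8 EeGgmmbb=8 EeggMMBb=4 EeggMMbb=4 EeggMmBb=8 EeggMmbb=8 EeggmmBb=4 Eeggmmbb=4 eeGGMMBb=2 eeGGMMbb=2 eeGGMmBb=4 eeGGMmbb=4 eeGGmmBb=2 eeGGmmbb=2 eeGgMMBb=4 eeGgMMbb=4 eeGgMmBb=8 eeGgMmbb=8 eeGgmmBb=4 eeGgmmbb=4 eeggMMBb=2 eeggMMbb=2 eeggMmBb=4 eeggMmbb=4 eeggmmBb=2 eeggmmbb=2
eeGGmmbb hits 2/256; gcd=2; 2÷2/256÷2 = 1/128

P(eeGGmmbb) = 1/128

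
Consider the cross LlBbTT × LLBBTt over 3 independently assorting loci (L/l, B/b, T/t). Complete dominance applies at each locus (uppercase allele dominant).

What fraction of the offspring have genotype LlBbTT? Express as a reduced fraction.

LlBbTT gametes: LBT×2, LbT×2, lBT×2, lbT×2
LLBBTt gametes: LBT×4, LBt×4
LlBbTT×LLBBTt grid (8·8=64): LLBBTT=8 LLBBTt=8 LLBbTT=8 LLBbTt=8 LlBBTT=8 LlBBTt=8 LlBbTT=8 LlBbTt=8
LlBbTT hits 8/64; gcd=8; 8÷8/64÷8 = 1/8

P(LlBbTT) = 1/8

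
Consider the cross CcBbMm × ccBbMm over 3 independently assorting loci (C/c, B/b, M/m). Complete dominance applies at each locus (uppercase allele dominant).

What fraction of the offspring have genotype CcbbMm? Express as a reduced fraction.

CcBbMm gametes: CBM×1, CBm×1, CbM×1, Cbm×1, cBM×1, cBm×1, cbM×1, cbm×1
ccBbMm gametes: cBM×2, cBm×2, cbM×2, cbm×2
CcBbMm×ccBbMm grid (8·8=64): CcBBMM=2 CcBBMm=4 CcBBmm=2 CcBbMM=4 CcBbMm=8 CcBbmm=4 CcbbMM=2 CcbbMm=4 Ccbbmm=2 ccBBMM=2 ccBBMm=4 ccBBmm=2 ccBbMM=4 ccBbMm=8 ccBbmm=4 ccbbMM=2 ccbbMm=4 ccbbmm=2
CcbbMm hits 4/64; gcd=4; 4÷4/64÷4 = 1/16

P(CcbbMm) = 1/16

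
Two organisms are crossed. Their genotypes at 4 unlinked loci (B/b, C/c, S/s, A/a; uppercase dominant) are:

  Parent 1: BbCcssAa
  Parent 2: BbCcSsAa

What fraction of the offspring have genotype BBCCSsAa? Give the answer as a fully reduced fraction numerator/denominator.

P(BBCCSsAa) = 1/64

BbCcssAa gametes: BCsA×2, BCsa×2, BcsA×2, Bcsa×2, bCsA×2, bCsa×2, bcsA×2, bcsa×2
BbCcSsAa gametes: BCSA×1, BCSa×1, BCsA×1, BCsa×1, BcSA×1, BcSa×1, BcsA×1, Bcsa×1, bCSA×1, bCSa×1, bCsA×1, bCsa×1, bcSA×1, bcSa×1, bcsA×1, bcsa×1
BbCcssAa×BbCcSsAa grid (16·16=256): BBCCSsAA=2 BBCCSsAa=4 BBCCSsaa=2 BBCCssAA=2 BBCCssAa=4 BBCCssaa=2 BBCcSsAA=4 BBCcSsAa=8 BBCcSsaa=4 BBCcssAA=4 BBCcssAa=8 BBCcssaa=4 BBccSsAA=2 BBccSsAa=4 BBccSsaa=2 BBccssAA=2 BBccssAa=4 BBccssaa=2 BbCCSsAA=4 BbCCSsAa=8 BbCCSsaa=4 BbCCssAA=4 BbCCssAa=8 BbCCssaa=4 BbCcSsAA=8 BbCcSsAa=16 BbCcSsaa=8 BbCcssAA=8 BbCcssAa=16 BbCcssaa=8 BbccSsAA=4 BbccSsAa=8 BbccSsaa=4 BbccssAA=4 BbccssAa=8 Bbccssaa=4 bbCCSsAA=2 bbCCSsAa=4 bbCCSsaa=2 bbCCssAA=2 bbCCssAa=4 bbCCssaa=2 bbCcSsAA=4 bbCcSsAa=8 bbCcSsaa=4 bbCcssAA=4 bbCcssAa=8 bbCcssaa=4 bbccSsAA=2 bbccSsAa=4 bbccSsaa=2 bbccssAA=2 bbccssAa=4 bbccssaa=2
BBCCSsAa hits 4/256; gcd=4; 4÷4/256÷4 = 1/64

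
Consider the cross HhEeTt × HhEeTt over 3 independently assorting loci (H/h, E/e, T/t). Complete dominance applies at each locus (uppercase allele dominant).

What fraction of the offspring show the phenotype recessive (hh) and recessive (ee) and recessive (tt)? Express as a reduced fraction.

P(hh ee tt) = 1/64

HhEeTt gametes: HET×1, HEt×1, HeT×1, Het×1, hET×1, hEt×1, heT×1, het×1
HhEeTt gametes: HET×1, HEt×1, HeT×1, Het×1, hET×1, hEt×1, heT×1, het×1
HhEeTt×HhEeTt grid (8·8=64): HHEETT=1 HHEETt=2 HHEEtt=1 HHEeTT=2 HHEeTt=4 HHEett=2 HHeeTT=1 HHeeTt=2 HHeett=1 HhEETT=2 HhEETt=4 HhEEtt=2 HhEeTT=4 HhEeTt=8 HhEett=4 HheeTT=2 HheeTt=4 Hheett=2 hhEETT=1 hhEETt=2 hhEEtt=1 hhEeTT=2 hhEeTt=4 hhEett=2 hheeTT=1 hheeTt=2 hheett=1
hh ee tt hits 1/64; gcd=1; 1÷1/64÷1 = 1/64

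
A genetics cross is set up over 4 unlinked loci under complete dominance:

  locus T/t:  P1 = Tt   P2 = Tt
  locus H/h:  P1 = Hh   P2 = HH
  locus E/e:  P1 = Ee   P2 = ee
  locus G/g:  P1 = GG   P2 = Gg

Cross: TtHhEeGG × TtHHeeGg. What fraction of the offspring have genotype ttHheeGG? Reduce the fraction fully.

P(ttHheeGG) = 1/32

TtHhEeGG gametes: THEG×2, THeG×2, ThEG×2, TheG×2, tHEG×2, tHeG×2, thEG×2, theG×2
TtHHeeGg gametes: THeG×4, THeg×4, tHeG×4, tHeg×4
TtHhEeGG×TtHHeeGg grid (16·16=256): TTHHEeGG=8 TTHHEeGg=8 TTHHeeGG=8 TTHHeeGg=8 TTHhEeGG=8 TTHhEeGg=8 TTHheeGG=8 TTHheeGg=8 TtHHEeGG=16 TtHHEeGg=16 TtHHeeGG=16 TtHHeeGg=16 TtHhEeGG=16 TtHhEeGg=16 TtHheeGG=16 TtHheeGg=16 ttHHEeGG=8 ttHHEeGg=8 ttHHeeGG=8 ttHHeeGg=8 ttHhEeGG=8 ttHhEeGg=8 ttHheeGG=8 ttHheeGg=8
ttHheeGG hits 8/256; gcd=8; 8÷8/256÷8 = 1/32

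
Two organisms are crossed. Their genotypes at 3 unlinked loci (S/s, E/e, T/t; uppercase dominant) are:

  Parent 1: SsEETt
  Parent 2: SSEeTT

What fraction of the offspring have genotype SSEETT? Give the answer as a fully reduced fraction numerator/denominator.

P(SSEETT) = 1/8

SsEETt gametes: SET×2, SEt×2, sET×2, sEt×2
SSEeTT gametes: SET×4, SeT×4
SsEETt×SSEeTT grid (8·8=64): SSEETT=8 SSEETt=8 SSEeTT=8 SSEeTt=8 SsEETT=8 SsEETt=8 SsEeTT=8 SsEeTt=8
SSEETT hits 8/64; gcd=8; 8÷8/64÷8 = 1/8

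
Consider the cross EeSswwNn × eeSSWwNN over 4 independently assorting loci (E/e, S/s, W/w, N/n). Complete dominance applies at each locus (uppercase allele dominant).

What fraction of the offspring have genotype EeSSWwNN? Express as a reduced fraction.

P(EeSSWwNN) = 1/16

EeSswwNn gametes: ESwN×2, ESwn×2, EswN×2, Eswn×2, eSwN×2, eSwn×2, eswN×2, eswn×2
eeSSWwNN gametes: eSWN×8, eSwN×8
EeSswwNn×eeSSWwNN grid (16·16=256): EeSSWwNN=16 EeSSWwNn=16 EeSSwwNN=16 EeSSwwNn=16 EeSsWwNN=16 EeSsWwNn=16 EeSswwNN=16 EeSswwNn=16 eeSSWwNN=16 eeSSWwNn=16 eeSSwwNN=16 eeSSwwNn=16 eeSsWwNN=16 eeSsWwNn=16 eeSswwNN=16 eeSswwNn=16
EeSSWwNN hits 16/256; gcd=16; 16÷16/256÷16 = 1/16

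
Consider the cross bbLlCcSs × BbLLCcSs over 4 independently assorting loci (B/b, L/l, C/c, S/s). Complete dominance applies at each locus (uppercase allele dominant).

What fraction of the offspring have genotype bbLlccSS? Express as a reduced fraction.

bbLlCcSs gametes: bLCS×2, bLCs×2, bLcS×2, bLcs×2, blCS×2, blCs×2, blcS×2, blcs×2
BbLLCcSs gametes: BLCS×2, BLCs×2, BLcS×2, BLcs×2, bLCS×2, bLCs×2, bLcS×2, bLcs×2
bbLlCcSs×BbLLCcSs grid (16·16=256): BbLLCCSS=4 BbLLCCSs=8 BbLLCCss=4 BbLLCcSS=8 BbLLCcSs=16 BbLLCcss=8 BbLLccSS=4 BbLLccSs=8 BbLLccss=4 BbLlCCSS=4 BbLlCCSs=8 BbLlCCss=4 BbLlCcSS=8 BbLlCcSs=16 BbLlCcss=8 BbLlccSS=4 BbLlccSs=8 BbLlccss=4 bbLLCCSS=4 bbLLCCSs=8 bbLLCCss=4 bbLLCcSS=8 bbLLCcSs=16 bbLLCcss=8 bbLLccSS=4 bbLLccSs=8 bbLLccss=4 bbLlCCSS=4 bbLlCCSs=8 bbLlCCss=4 bbLlCcSS=8 bbLlCcSs=16 bbLlCcss=8 bbLlccSS=4 bbLlccSs=8 bbLlccss=4
bbLlccSS hits 4/256; gcd=4; 4÷4/256÷4 = 1/64

P(bbLlccSS) = 1/64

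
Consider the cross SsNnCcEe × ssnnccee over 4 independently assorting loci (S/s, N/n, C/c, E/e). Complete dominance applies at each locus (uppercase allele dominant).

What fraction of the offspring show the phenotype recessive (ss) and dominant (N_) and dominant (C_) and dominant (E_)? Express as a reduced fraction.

P(ss N_ C_ E_) = 1/16

SsNnCcEe gametes: SNCE×1, SNCe×1, SNcE×1, SNce×1, SnCE×1, SnCe×1, SncE×1, Snce×1, sNCE×1, sNCe×1, sNcE×1, sNce×1, snCE×1, snCe×1, sncE×1, snce×1
ssnnccee gametes: snce×16
SsNnCcEe×ssnnccee grid (16·16=256): SsNnCcEe=16 SsNnCcee=16 SsNnccEe=16 SsNnccee=16 SsnnCcEe=16 SsnnCcee=16 SsnnccEe=16 Ssnnccee=16 ssNnCcEe=16 ssNnCcee=16 ssNnccEe=16 ssNnccee=16 ssnnCcEe=16 ssnnCcee=16 ssnnccEe=16 ssnnccee=16
ss N_ C_ E_ hits 16/256; gcd=16; 16÷16/256÷16 = 1/16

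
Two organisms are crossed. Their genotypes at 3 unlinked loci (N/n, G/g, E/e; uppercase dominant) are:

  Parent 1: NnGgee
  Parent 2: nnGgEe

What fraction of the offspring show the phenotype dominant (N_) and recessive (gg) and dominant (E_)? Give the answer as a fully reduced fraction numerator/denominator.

NnGgee gametes: NGe×2, Nge×2, nGe×2, nge×2
nnGgEe gametes: nGE×2, nGe×2, ngE×2, nge×2
NnGgee×nnGgEe grid (8·8=64): NnGGEe=4 NnGGee=4 NnGgEe=8 NnGgee=8 NnggEe=4 Nnggee=4 nnGGEe=4 nnGGee=4 nnGgEe=8 nnGgee=8 nnggEe=4 nnggee=4
N_ gg E_ hits 4/64; gcd=4; 4÷4/64÷4 = 1/16

P(N_ gg E_) = 1/16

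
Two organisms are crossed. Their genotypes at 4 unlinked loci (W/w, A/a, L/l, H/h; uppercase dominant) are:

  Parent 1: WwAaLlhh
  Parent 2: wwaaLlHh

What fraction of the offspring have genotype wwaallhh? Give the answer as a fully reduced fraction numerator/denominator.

P(wwaallhh) = 1/32

WwAaLlhh gametes: WALh×2, WAlh×2, WaLh×2, Walh×2, wALh×2, wAlh×2, waLh×2, walh×2
wwaaLlHh gametes: waLH×4, waLh×4, walH×4, walh×4
WwAaLlhh×wwaaLlHh grid (16·16=256): WwAaLLHh=8 WwAaLLhh=8 WwAaLlHh=16 WwAaLlhh=16 WwAallHh=8 WwAallhh=8 WwaaLLHh=8 WwaaLLhh=8 WwaaLlHh=16 WwaaLlhh=16 WwaallHh=8 Wwaallhh=8 wwAaLLHh=8 wwAaLLhh=8 wwAaLlHh=16 wwAaLlhh=16 wwAallHh=8 wwAallhh=8 wwaaLLHh=8 wwaaLLhh=8 wwaaLlHh=16 wwaaLlhh=16 wwaallHh=8 wwaallhh=8
wwaallhh hits 8/256; gcd=8; 8÷8/256÷8 = 1/32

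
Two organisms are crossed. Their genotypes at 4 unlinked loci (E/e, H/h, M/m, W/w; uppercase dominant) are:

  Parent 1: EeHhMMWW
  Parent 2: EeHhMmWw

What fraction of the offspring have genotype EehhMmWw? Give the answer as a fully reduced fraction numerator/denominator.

EeHhMMWW gametes: EHMW×4, EhMW×4, eHMW×4, ehMW×4
EeHhMmWw gametes: EHMW×1, EHMw×1, EHmW×1, EHmw×1, EhMW×1, EhMw×1, EhmW×1, Ehmw×1, eHMW×1, eHMw×1, eHmW×1, eHmw×1, ehMW×1, ehMw×1, ehmW×1, ehmw×1
EeHhMMWW×EeHhMmWw grid (16·16=256): EEHHMMWW=4 EEHHMMWw=4 EEHHMmWW=4 EEHHMmWw=4 EEHhMMWW=8 EEHhMMWw=8 EEHhMmWW=8 EEHhMmWw=8 EEhhMMWW=4 EEhhMMWw=4 EEhhMmWW=4 EEhhMmWw=4 EeHHMMWW=8 EeHHMMWw=8 EeHHMmWW=8 EeHHMmWw=8 EeHhMMWW=16 EeHhMMWw=16 EeHhMmWW=16 EeHhMmWw=16 EehhMMWW=8 EehhMMWw=8 EehhMmWW=8 EehhMmWw=8 eeHHMMWW=4 eeHHMMWw=4 eeHHMmWW=4 eeHHMmWw=4 eeHhMMWW=8 eeHhMMWw=8 eeHhMmWW=8 eeHhMmWw=8 eehhMMWW=4 eehhMMWw=4 eehhMmWW=4 eehhMmWw=4
EehhMmWw hits 8/256; gcd=8; 8÷8/256÷8 = 1/32

P(EehhMmWw) = 1/32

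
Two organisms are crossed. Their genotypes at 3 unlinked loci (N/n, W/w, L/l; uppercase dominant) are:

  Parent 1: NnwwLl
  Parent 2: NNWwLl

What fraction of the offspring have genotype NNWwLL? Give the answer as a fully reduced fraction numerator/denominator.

P(NNWwLL) = 1/16

NnwwLl gametes: NwL×2, Nwl×2, nwL×2, nwl×2
NNWwLl gametes: NWL×2, NWl×2, NwL×2, Nwl×2
NnwwLl×NNWwLl grid (8·8=64): NNWwLL=4 NNWwLl=8 NNWwll=4 NNwwLL=4 NNwwLl=8 NNwwll=4 NnWwLL=4 NnWwLl=8 NnWwll=4 NnwwLL=4 NnwwLl=8 Nnwwll=4
NNWwLL hits 4/64; gcd=4; 4÷4/64÷4 = 1/16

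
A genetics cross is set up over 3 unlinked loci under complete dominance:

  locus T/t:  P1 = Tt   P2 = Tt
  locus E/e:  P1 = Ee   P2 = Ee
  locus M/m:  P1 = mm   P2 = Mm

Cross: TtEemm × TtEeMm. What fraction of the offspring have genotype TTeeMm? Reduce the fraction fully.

TtEemm gametes: TEm×2, Tem×2, tEm×2, tem×2
TtEeMm gametes: TEM×1, TEm×1, TeM×1, Tem×1, tEM×1, tEm×1, teM×1, tem×1
TtEemm×TtEeMm grid (8·8=64): TTEEMm=2 TTEEmm=2 TTEeMm=4 TTEemm=4 TTeeMm=2 TTeemm=2 TtEEMm=4 TtEEmm=4 TtEeMm=8 TtEemm=8 TteeMm=4 Tteemm=4 ttEEMm=2 ttEEmm=2 ttEeMm=4 ttEemm=4 tteeMm=2 tteemm=2
TTeeMm hits 2/64; gcd=2; 2÷2/64÷2 = 1/32

P(TTeeMm) = 1/32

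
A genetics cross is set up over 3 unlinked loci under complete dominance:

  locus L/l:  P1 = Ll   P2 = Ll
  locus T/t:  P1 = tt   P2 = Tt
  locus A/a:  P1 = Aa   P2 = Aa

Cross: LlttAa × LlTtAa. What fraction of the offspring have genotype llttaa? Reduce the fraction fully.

LlttAa gametes: LtA×2, Lta×2, ltA×2, lta×2
LlTtAa gametes: LTA×1, LTa×1, LtA×1, Lta×1, lTA×1, lTa×1, ltA×1, lta×1
LlttAa×LlTtAa grid (8·8=64): LLTtAA=2 LLTtAa=4 LLTtaa=2 LLttAA=2 LLttAa=4 LLttaa=2 LlTtAA=4 LlTtAa=8 LlTtaa=4 LlttAA=4 LlttAa=8 Llttaa=4 llTtAA=2 llTtAa=4 llTtaa=2 llttAA=2 llttAa=4 llttaa=2
llttaa hits 2/64; gcd=2; 2÷2/64÷2 = 1/32

P(llttaa) = 1/32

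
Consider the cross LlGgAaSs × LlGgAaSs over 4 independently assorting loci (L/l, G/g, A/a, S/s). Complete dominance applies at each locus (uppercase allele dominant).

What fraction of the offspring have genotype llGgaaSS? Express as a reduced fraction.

LlGgAaSs gametes: LGAS×1, LGAs×1, LGaS×1, LGas×1, LgAS×1, LgAs×1, LgaS×1, Lgas×1, lGAS×1, lGAs×1, lGaS×1, lGas×1, lgAS×1, lgAs×1, lgaS×1, lgas×1
LlGgAaSs gametes: LGAS×1, LGAs×1, LGaS×1, LGas×1, LgAS×1, LgAs×1, LgaS×1, Lgas×1, lGAS×1, lGAs×1, lGaS×1, lGas×1, lgAS×1, lgAs×1, lgaS×1, lgas×1
LlGgAaSs×LlGgAaSs grid (16·16=256): LLGGAASS=1 LLGGAASs=2 LLGGAAss=1 LLGGAaSS=2 LLGGAaSs=4 LLGGAass=2 LLGGaaSS=1 LLGGaaSs=2 LLGGaass=1 LLGgAASS=2 LLGgAASs=4 LLGgAAss=2 LLGgAaSS=4 LLGgAaSs=8 LLGgAass=4 LLGgaaSS=2 LLGgaaSs=4 LLGgaass=2 LLggAASS=1 LLggAASs=2 LLggAAss=1 LLggAaSS=2 LLggAaSs=4 LLggAass=2 LLggaaSS=1 LLggaaSs=2 LLggaass=1 LlGGAASS=2 LlGGAASs=4 LlGGAAss=2 LlGGAaSS=4 LlGGAaSs=8 LlGGAass=4 LlGGaaSS=2 LlGGaaSs=4 LlGGaass=2 LlGgAASS=4 LlGgAASs=8 LlGgAAss=4 LlGgAaSS=8 LlGgAaSs=16 LlGgAass=8 LlGgaaSS=4 LlGgaaSs=8 LlGgaass=4 LlggAASS=2 LlggAASs=4 LlggAAss=2 LlggAaSS=4 LlggAaSs=8 LlggAass=4 LlggaaSS=2 LlggaaSs=4 Llggaass=2 llGGAASS=1 llGGAASs=2 llGGAAss=1 llGGAaSS=2 llGGAaSs=4 llGGAass=2 llGGaaSS=1 llGGaaSs=2 llGGaass=1 llGgAASS=2 llGgAASs=4 llGgAAss=2 llGgAaSS=4 llGgAaSs=8 llGgAass=4 llGgaaSS=2 llGgaaSs=4 llGgaass=2 llggAASS=1 llggAASs=2 llggAAss=1 llggAaSS=2 llggAaSs=4 llggAass=2 llggaaSS=1 llggaaSs=2 llggaass=1
llGgaaSS hits 2/256; gcd=2; 2÷2/256÷2 = 1/128

P(llGgaaSS) = 1/128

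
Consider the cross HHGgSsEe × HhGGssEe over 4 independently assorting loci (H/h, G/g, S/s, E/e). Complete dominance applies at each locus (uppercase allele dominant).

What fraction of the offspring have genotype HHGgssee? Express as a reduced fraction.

P(HHGgssee) = 1/32

HHGgSsEe gametes: HGSE×2, HGSe×2, HGsE×2, HGse×2, HgSE×2, HgSe×2, HgsE×2, Hgse×2
HhGGssEe gametes: HGsE×4, HGse×4, hGsE×4, hGse×4
HHGgSsEe×HhGGssEe grid (16·16=256): HHGGSsEE=8 HHGGSsEe=16 HHGGSsee=8 HHGGssEE=8 HHGGssEe=16 HHGGssee=8 HHGgSsEE=8 HHGgSsEe=16 HHGgSsee=8 HHGgssEE=8 HHGgssEe=16 HHGgssee=8 HhGGSsEE=8 HhGGSsEe=16 HhGGSsee=8 HhGGssEE=8 HhGGssEe=16 HhGGssee=8 HhGgSsEE=8 HhGgSsEe=16 HhGgSsee=8 HhGgssEE=8 HhGgssEe=16 HhGgssee=8
HHGgssee hits 8/256; gcd=8; 8÷8/256÷8 = 1/32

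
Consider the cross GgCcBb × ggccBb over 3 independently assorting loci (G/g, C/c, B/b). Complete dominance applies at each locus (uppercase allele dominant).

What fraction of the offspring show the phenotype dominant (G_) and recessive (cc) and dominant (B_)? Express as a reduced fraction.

GgCcBb gametes: GCB×1, GCb×1, GcB×1, Gcb×1, gCB×1, gCb×1, gcB×1, gcb×1
ggccBb gametes: gcB×4, gcb×4
GgCcBb×ggccBb grid (8·8=64): GgCcBB=4 GgCcBb=8 GgCcbb=4 GgccBB=4 GgccBb=8 Ggccbb=4 ggCcBB=4 ggCcBb=8 ggCcbb=4 ggccBB=4 ggccBb=8 ggccbb=4
G_ cc B_ hits 12/64; gcd=4; 12÷4/64÷4 = 3/16

P(G_ cc B_) = 3/16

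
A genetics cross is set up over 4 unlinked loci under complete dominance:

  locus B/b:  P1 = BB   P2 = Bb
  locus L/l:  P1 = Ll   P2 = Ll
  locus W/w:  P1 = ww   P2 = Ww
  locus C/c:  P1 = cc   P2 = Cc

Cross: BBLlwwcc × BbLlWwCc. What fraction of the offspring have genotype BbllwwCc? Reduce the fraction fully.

P(BbllwwCc) = 1/32

BBLlwwcc gametes: BLwc×8, Blwc×8
BbLlWwCc gametes: BLWC×1, BLWc×1, BLwC×1, BLwc×1, BlWC×1, BlWc×1, BlwC×1, Blwc×1, bLWC×1, bLWc×1, bLwC×1, bLwc×1, blWC×1, blWc×1, blwC×1, blwc×1
BBLlwwcc×BbLlWwCc grid (16·16=256): BBLLWwCc=8 BBLLWwcc=8 BBLLwwCc=8 BBLLwwcc=8 BBLlWwCc=16 BBLlWwcc=16 BBLlwwCc=16 BBLlwwcc=16 BBllWwCc=8 BBllWwcc=8 BBllwwCc=8 BBllwwcc=8 BbLLWwCc=8 BbLLWwcc=8 BbLLwwCc=8 BbLLwwcc=8 BbLlWwCc=16 BbLlWwcc=16 BbLlwwCc=16 BbLlwwcc=16 BbllWwCc=8 BbllWwcc=8 BbllwwCc=8 Bbllwwcc=8
BbllwwCc hits 8/256; gcd=8; 8÷8/256÷8 = 1/32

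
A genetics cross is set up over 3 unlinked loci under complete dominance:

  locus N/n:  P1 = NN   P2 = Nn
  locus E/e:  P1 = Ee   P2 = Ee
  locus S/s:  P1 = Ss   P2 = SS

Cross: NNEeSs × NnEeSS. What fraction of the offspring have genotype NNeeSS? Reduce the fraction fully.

NNEeSs gametes: NES×2, NEs×2, NeS×2, Nes×2
NnEeSS gametes: NES×2, NeS×2, nES×2, neS×2
NNEeSs×NnEeSS grid (8·8=64): NNEESS=4 NNEESs=4 NNEeSS=8 NNEeSs=8 NNeeSS=4 NNeeSs=4 NnEESS=4 NnEESs=4 NnEeSS=8 NnEeSs=8 NneeSS=4 NneeSs=4
NNeeSS hits 4/64; gcd=4; 4÷4/64÷4 = 1/16

P(NNeeSS) = 1/16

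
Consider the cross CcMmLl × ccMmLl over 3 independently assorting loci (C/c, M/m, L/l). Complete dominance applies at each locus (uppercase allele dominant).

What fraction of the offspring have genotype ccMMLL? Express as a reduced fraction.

P(ccMMLL) = 1/32

CcMmLl gametes: CML×1, CMl×1, CmL×1, Cml×1, cML×1, cMl×1, cmL×1, cml×1
ccMmLl gametes: cML×2, cMl×2, cmL×2, cml×2
CcMmLl×ccMmLl grid (8·8=64): CcMMLL=2 CcMMLl=4 CcMMll=2 CcMmLL=4 CcMmLl=8 CcMmll=4 CcmmLL=2 CcmmLl=4 Ccmmll=2 ccMMLL=2 ccMMLl=4 ccMMll=2 ccMmLL=4 ccMmLl=8 ccMmll=4 ccmmLL=2 ccmmLl=4 ccmmll=2
ccMMLL hits 2/64; gcd=2; 2÷2/64÷2 = 1/32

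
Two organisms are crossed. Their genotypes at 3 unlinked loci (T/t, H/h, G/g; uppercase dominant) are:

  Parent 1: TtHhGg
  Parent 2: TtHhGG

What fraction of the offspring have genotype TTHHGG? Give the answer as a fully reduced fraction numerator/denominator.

TtHhGg gametes: THG×1, THg×1, ThG×1, Thg×1, tHG×1, tHg×1, thG×1, thg×1
TtHhGG gametes: THG×2, ThG×2, tHG×2, thG×2
TtHhGg×TtHhGG grid (8·8=64): TTHHGG=2 TTHHGg=2 TTHhGG=4 TTHhGg=4 TThhGG=2 TThhGg=2 TtHHGG=4 TtHHGg=4 TtHhGG=8 TtHhGg=8 TthhGG=4 TthhGg=4 ttHHGG=2 ttHHGg=2 ttHhGG=4 ttHhGg=4 tthhGG=2 tthhGg=2
TTHHGG hits 2/64; gcd=2; 2÷2/64÷2 = 1/32

P(TTHHGG) = 1/32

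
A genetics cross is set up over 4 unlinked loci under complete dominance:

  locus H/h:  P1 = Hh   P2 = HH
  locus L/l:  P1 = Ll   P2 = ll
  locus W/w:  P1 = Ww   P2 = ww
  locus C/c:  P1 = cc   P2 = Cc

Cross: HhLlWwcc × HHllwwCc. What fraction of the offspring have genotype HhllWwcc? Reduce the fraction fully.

P(HhllWwcc) = 1/16

HhLlWwcc gametes: HLWc×2, HLwc×2, HlWc×2, Hlwc×2, hLWc×2, hLwc×2, hlWc×2, hlwc×2
HHllwwCc gametes: HlwC×8, Hlwc×8
HhLlWwcc×HHllwwCc grid (16·16=256): HHLlWwCc=16 HHLlWwcc=16 HHLlwwCc=16 HHLlwwcc=16 HHllWwCc=16 HHllWwcc=16 HHllwwCc=16 HHllwwcc=16 HhLlWwCc=16 HhLlWwcc=16 HhLlwwCc=16 HhLlwwcc=16 HhllWwCc=16 HhllWwcc=16 HhllwwCc=16 Hhllwwcc=16
HhllWwcc hits 16/256; gcd=16; 16÷16/256÷16 = 1/16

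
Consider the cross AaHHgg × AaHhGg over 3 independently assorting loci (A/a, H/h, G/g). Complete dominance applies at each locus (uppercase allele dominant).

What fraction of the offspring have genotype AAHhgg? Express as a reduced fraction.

AaHHgg gametes: AHg×4, aHg×4
AaHhGg gametes: AHG×1, AHg×1, AhG×1, Ahg×1, aHG×1, aHg×1, ahG×1, ahg×1
AaHHgg×AaHhGg grid (8·8=64): AAHHGg=4 AAHHgg=4 AAHhGg=4 AAHhgg=4 AaHHGg=8 AaHHgg=8 AaHhGg=8 AaHhgg=8 aaHHGg=4 aaHHgg=4 aaHhGg=4 aaHhgg=4
AAHhgg hits 4/64; gcd=4; 4÷4/64÷4 = 1/16

P(AAHhgg) = 1/16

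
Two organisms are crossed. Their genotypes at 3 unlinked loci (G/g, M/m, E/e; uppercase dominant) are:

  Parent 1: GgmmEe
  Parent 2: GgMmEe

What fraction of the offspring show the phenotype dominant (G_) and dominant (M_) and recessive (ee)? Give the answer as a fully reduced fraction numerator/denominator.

P(G_ M_ ee) = 3/32

GgmmEe gametes: GmE×2, Gme×2, gmE×2, gme×2
GgMmEe gametes: GME×1, GMe×1, GmE×1, Gme×1, gME×1, gMe×1, gmE×1, gme×1
GgmmEe×GgMmEe grid (8·8=64): GGMmEE=2 GGMmEe=4 GGMmee=2 GGmmEE=2 GGmmEe=4 GGmmee=2 GgMmEE=4 GgMmEe=8 GgMmee=4 GgmmEE=4 GgmmEe=8 Ggmmee=4 ggMmEE=2 ggMmEe=4 ggMmee=2 ggmmEE=2 ggmmEe=4 ggmmee=2
G_ M_ ee hits 6/64; gcd=2; 6÷2/64÷2 = 3/32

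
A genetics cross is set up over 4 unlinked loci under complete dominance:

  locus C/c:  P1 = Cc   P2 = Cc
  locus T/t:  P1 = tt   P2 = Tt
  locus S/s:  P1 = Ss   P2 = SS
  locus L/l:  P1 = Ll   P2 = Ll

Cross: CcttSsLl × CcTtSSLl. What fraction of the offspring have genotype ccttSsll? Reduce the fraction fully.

P(ccttSsll) = 1/64

CcttSsLl gametes: CtSL×2, CtSl×2, CtsL×2, Ctsl×2, ctSL×2, ctSl×2, ctsL×2, ctsl×2
CcTtSSLl gametes: CTSL×2, CTSl×2, CtSL×2, CtSl×2, cTSL×2, cTSl×2, ctSL×2, ctSl×2
CcttSsLl×CcTtSSLl grid (16·16=256): CCTtSSLL=4 CCTtSSLl=8 CCTtSSll=4 CCTtSsLL=4 CCTtSsLl=8 CCTtSsll=4 CCttSSLL=4 CCttSSLl=8 CCttSSll=4 CCttSsLL=4 CCttSsLl=8 CCttSsll=4 CcTtSSLL=8 CcTtSSLl=16 CcTtSSll=8 CcTtSsLL=8 CcTtSsLl=16 CcTtSsll=8 CcttSSLL=8 CcttSSLl=16 CcttSSll=8 CcttSsLL=8 CcttSsLl=16 CcttSsll=8 ccTtSSLL=4 ccTtSSLl=8 ccTtSSll=4 ccTtSsLL=4 ccTtSsLl=8 ccTtSsll=4 ccttSSLL=4 ccttSSLl=8 ccttSSll=4 ccttSsLL=4 ccttSsLl=8 ccttSsll=4
ccttSsll hits 4/256; gcd=4; 4÷4/256÷4 = 1/64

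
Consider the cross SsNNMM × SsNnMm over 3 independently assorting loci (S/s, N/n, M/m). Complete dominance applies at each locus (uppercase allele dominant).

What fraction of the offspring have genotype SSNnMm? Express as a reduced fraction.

SsNNMM gametes: SNM×4, sNM×4
SsNnMm gametes: SNM×1, SNm×1, SnM×1, Snm×1, sNM×1, sNm×1, snM×1, snm×1
SsNNMM×SsNnMm grid (8·8=64): SSNNMM=4 SSNNMm=4 SSNnMM=4 SSNnMm=4 SsNNMM=8 SsNNMm=8 SsNnMM=8 SsNnMm=8 ssNNMM=4 ssNNMm=4 ssNnMM=4 ssNnMm=4
SSNnMm hits 4/64; gcd=4; 4÷4/64÷4 = 1/16

P(SSNnMm) = 1/16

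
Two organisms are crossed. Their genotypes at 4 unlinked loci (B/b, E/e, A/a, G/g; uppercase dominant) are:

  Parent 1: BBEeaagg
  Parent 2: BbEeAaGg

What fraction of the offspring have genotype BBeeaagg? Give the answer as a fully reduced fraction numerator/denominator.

BBEeaagg gametes: BEag×8, Beag×8
BbEeAaGg gametes: BEAG×1, BEAg×1, BEaG×1, BEag×1, BeAG×1, BeAg×1, BeaG×1, Beag×1, bEAG×1, bEAg×1, bEaG×1, bEag×1, beAG×1, beAg×1, beaG×1, beag×1
BBEeaagg×BbEeAaGg grid (16·16=256): BBEEAaGg=8 BBEEAagg=8 BBEEaaGg=8 BBEEaagg=8 BBEeAaGg=16 BBEeAagg=16 BBEeaaGg=16 BBEeaagg=16 BBeeAaGg=8 BBeeAagg=8 BBeeaaGg=8 BBeeaagg=8 BbEEAaGg=8 BbEEAagg=8 BbEEaaGg=8 BbEEaagg=8 BbEeAaGg=16 BbEeAagg=16 BbEeaaGg=16 BbEeaagg=16 BbeeAaGg=8 BbeeAagg=8 BbeeaaGg=8 Bbeeaagg=8
BBeeaagg hits 8/256; gcd=8; 8÷8/256÷8 = 1/32

P(BBeeaagg) = 1/32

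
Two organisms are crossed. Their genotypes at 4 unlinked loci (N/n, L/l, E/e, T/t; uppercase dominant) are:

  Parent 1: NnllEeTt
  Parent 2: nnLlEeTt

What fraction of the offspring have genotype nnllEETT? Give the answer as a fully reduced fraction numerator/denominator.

P(nnllEETT) = 1/64

NnllEeTt gametes: NlET×2, NlEt×2, NleT×2, Nlet×2, nlET×2, nlEt×2, nleT×2, nlet×2
nnLlEeTt gametes: nLET×2, nLEt×2, nLeT×2, nLet×2, nlET×2, nlEt×2, nleT×2, nlet×2
NnllEeTt×nnLlEeTt grid (16·16=256): NnLlEETT=4 NnLlEETt=8 NnLlEEtt=4 NnLlEeTT=8 NnLlEeTt=16 NnLlEett=8 NnLleeTT=4 NnLleeTt=8 NnLleett=4 NnllEETT=4 NnllEETt=8 NnllEEtt=4 NnllEeTT=8 NnllEeTt=16 NnllEett=8 NnlleeTT=4 NnlleeTt=8 Nnlleett=4 nnLlEETT=4 nnLlEETt=8 nnLlEEtt=4 nnLlEeTT=8 nnLlEeTt=16 nnLlEett=8 nnLleeTT=4 nnLleeTt=8 nnLleett=4 nnllEETT=4 nnllEETt=8 nnllEEtt=4 nnllEeTT=8 nnllEeTt=16 nnllEett=8 nnlleeTT=4 nnlleeTt=8 nnlleett=4
nnllEETT hits 4/256; gcd=4; 4÷4/256÷4 = 1/64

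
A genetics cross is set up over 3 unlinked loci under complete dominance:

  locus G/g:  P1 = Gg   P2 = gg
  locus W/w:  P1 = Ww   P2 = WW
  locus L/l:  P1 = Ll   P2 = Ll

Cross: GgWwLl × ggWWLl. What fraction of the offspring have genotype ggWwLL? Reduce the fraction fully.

GgWwLl gametes: GWL×1, GWl×1, GwL×1, Gwl×1, gWL×1, gWl×1, gwL×1, gwl×1
ggWWLl gametes: gWL×4, gWl×4
GgWwLl×ggWWLl grid (8·8=64): GgWWLL=4 GgWWLl=8 GgWWll=4 GgWwLL=4 GgWwLl=8 GgWwll=4 ggWWLL=4 ggWWLl=8 ggWWll=4 ggWwLL=4 ggWwLl=8 ggWwll=4
ggWwLL hits 4/64; gcd=4; 4÷4/64÷4 = 1/16

P(ggWwLL) = 1/16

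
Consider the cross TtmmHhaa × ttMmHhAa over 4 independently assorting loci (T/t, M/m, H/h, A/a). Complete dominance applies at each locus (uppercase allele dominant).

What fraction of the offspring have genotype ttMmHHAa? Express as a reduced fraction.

P(ttMmHHAa) = 1/32

TtmmHhaa gametes: TmHa×4, Tmha×4, tmHa×4, tmha×4
ttMmHhAa gametes: tMHA×2, tMHa×2, tMhA×2, tMha×2, tmHA×2, tmHa×2, tmhA×2, tmha×2
TtmmHhaa×ttMmHhAa grid (16·16=256): TtMmHHAa=8 TtMmHHaa=8 TtMmHhAa=16 TtMmHhaa=16 TtMmhhAa=8 TtMmhhaa=8 TtmmHHAa=8 TtmmHHaa=8 TtmmHhAa=16 TtmmHhaa=16 TtmmhhAa=8 Ttmmhhaa=8 ttMmHHAa=8 ttMmHHaa=8 ttMmHhAa=16 ttMmHhaa=16 ttMmhhAa=8 ttMmhhaa=8 ttmmHHAa=8 ttmmHHaa=8 ttmmHhAa=16 ttmmHhaa=16 ttmmhhAa=8 ttmmhhaa=8
ttMmHHAa hits 8/256; gcd=8; 8÷8/256÷8 = 1/32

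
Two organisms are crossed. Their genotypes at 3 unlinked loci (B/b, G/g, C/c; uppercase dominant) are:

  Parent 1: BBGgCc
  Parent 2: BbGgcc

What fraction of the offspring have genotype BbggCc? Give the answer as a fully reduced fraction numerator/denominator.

BBGgCc gametes: BGC×2, BGc×2, BgC×2, Bgc×2
BbGgcc gametes: BGc×2, Bgc×2, bGc×2, bgc×2
BBGgCc×BbGgcc grid (8·8=64): BBGGCc=4 BBGGcc=4 BBGgCc=8 BBGgcc=8 BBggCc=4 BBggcc=4 BbGGCc=4 BbGGcc=4 BbGgCc=8 BbGgcc=8 BbggCc=4 Bbggcc=4
BbggCc hits 4/64; gcd=4; 4÷4/64÷4 = 1/16

P(BbggCc) = 1/16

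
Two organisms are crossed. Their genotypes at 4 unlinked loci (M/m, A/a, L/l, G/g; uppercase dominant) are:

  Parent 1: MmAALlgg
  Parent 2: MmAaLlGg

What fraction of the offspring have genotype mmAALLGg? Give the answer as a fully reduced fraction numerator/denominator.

MmAALlgg gametes: MALg×4, MAlg×4, mALg×4, mAlg×4
MmAaLlGg gametes: MALG×1, MALg×1, MAlG×1, MAlg×1, MaLG×1, MaLg×1, MalG×1, Malg×1, mALG×1, mALg×1, mAlG×1, mAlg×1, maLG×1, maLg×1, malG×1, malg×1
MmAALlgg×MmAaLlGg grid (16·16=256): MMAALLGg=4 MMAALLgg=4 MMAALlGg=8 MMAALlgg=8 MMAAllGg=4 MMAAllgg=4 MMAaLLGg=4 MMAaLLgg=4 MMAaLlGg=8 MMAaLlgg=8 MMAallGg=4 MMAallgg=4 MmAALLGg=8 MmAALLgg=8 MmAALlGg=16 MmAALlgg=16 MmAAllGg=8 MmAAllgg=8 MmAaLLGg=8 MmAaLLgg=8 MmAaLlGg=16 MmAaLlgg=16 MmAallGg=8 MmAallgg=8 mmAALLGg=4 mmAALLgg=4 mmAALlGg=8 mmAALlgg=8 mmAAllGg=4 mmAAllgg=4 mmAaLLGg=4 mmAaLLgg=4 mmAaLlGg=8 mmAaLlgg=8 mmAallGg=4 mmAallgg=4
mmAALLGg hits 4/256; gcd=4; 4÷4/256÷4 = 1/64

P(mmAALLGg) = 1/64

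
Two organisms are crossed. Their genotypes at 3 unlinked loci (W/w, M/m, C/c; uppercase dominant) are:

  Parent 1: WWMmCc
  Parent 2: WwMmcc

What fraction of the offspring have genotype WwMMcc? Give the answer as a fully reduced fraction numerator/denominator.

WWMmCc gametes: WMC×2, WMc×2, WmC×2, Wmc×2
WwMmcc gametes: WMc×2, Wmc×2, wMc×2, wmc×2
WWMmCc×WwMmcc grid (8·8=64): WWMMCc=4 WWMMcc=4 WWMmCc=8 WWMmcc=8 WWmmCc=4 WWmmcc=4 WwMMCc=4 WwMMcc=4 WwMmCc=8 WwMmcc=8 WwmmCc=4 Wwmmcc=4
WwMMcc hits 4/64; gcd=4; 4÷4/64÷4 = 1/16

P(WwMMcc) = 1/16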